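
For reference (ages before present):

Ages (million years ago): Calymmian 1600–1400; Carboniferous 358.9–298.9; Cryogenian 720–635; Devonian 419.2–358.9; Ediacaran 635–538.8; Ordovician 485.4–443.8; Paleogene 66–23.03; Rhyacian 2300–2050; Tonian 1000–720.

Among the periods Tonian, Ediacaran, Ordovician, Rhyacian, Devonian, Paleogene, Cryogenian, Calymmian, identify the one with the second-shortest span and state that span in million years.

Paleogene, 42.97 million years

Start − end for each: Tonian 1000 − 720 = 280; Ediacaran 635 − 538.8 = 96.2; Ordovician 485.4 − 443.8 = 41.6; Rhyacian 2300 − 2050 = 250; Devonian 419.2 − 358.9 = 60.3; Paleogene 66 − 23.03 = 42.97; Cryogenian 720 − 635 = 85; Calymmian 1600 − 1400 = 200.
Ranking these from shortest: Ordovician < Paleogene < Devonian < Cryogenian < Ediacaran < Calymmian < Rhyacian < Tonian.
Position 2 in that ranking is Paleogene, which lasted 42.97 Myr.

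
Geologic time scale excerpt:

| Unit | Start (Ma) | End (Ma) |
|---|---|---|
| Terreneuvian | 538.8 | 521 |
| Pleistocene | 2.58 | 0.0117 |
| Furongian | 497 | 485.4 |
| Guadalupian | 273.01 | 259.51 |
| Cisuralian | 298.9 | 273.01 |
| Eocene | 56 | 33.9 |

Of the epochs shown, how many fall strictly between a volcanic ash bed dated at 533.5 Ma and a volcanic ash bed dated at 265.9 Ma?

2

The older date is 533.5 Ma and the younger is 265.9 Ma.
Epochs with start < 533.5 and end > 265.9 Ma: Furongian (497–485.4), Cisuralian (298.9–273.01).
That is 2 complete epochs.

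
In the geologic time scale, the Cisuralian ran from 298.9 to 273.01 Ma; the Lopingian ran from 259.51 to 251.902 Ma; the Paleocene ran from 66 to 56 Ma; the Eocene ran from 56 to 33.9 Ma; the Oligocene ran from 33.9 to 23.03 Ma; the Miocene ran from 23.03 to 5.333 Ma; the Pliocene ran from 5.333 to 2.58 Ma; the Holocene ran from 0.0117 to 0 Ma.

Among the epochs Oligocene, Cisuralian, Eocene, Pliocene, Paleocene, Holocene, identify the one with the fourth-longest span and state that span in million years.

Paleocene, 10 million years

Start − end for each: Oligocene 33.9 − 23.03 = 10.87; Cisuralian 298.9 − 273.01 = 25.89; Eocene 56 − 33.9 = 22.1; Pliocene 5.333 − 2.58 = 2.753; Paleocene 66 − 56 = 10; Holocene 0.0117 − 0 = 0.0117.
Ranking these from longest: Cisuralian > Eocene > Oligocene > Paleocene > Pliocene > Holocene.
Position 4 in that ranking is Paleocene, which lasted 10 Myr.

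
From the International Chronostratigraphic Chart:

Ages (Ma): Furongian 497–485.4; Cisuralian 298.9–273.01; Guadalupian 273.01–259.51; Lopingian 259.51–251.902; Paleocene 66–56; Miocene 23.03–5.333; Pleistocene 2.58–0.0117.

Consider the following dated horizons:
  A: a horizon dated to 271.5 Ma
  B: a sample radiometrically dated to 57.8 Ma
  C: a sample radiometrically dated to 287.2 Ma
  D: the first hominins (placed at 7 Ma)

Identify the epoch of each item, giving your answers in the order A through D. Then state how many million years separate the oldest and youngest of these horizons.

A — Guadalupian; B — Paleocene; C — Cisuralian; D — Miocene; span 280.2 million years

Match each age against the start–end ranges in the excerpt: A = 271.5 Ma → Guadalupian (273.01–259.51); B = 57.8 Ma → Paleocene (66–56); C = 287.2 Ma → Cisuralian (298.9–273.01); D = 7 Ma → Miocene (23.03–5.333).
The largest age is 287.2 Ma and the smallest is 7 Ma; their difference is 280.2 Myr.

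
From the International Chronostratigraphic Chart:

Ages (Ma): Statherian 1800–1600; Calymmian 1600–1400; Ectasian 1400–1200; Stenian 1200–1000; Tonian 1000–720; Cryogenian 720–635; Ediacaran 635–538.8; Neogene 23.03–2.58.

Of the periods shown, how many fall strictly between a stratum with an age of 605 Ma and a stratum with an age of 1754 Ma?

The older date is 1754 Ma and the younger is 605 Ma.
Periods with start < 1754 and end > 605 Ma: Calymmian (1600–1400), Ectasian (1400–1200), Stenian (1200–1000), Tonian (1000–720), Cryogenian (720–635).
That is 5 complete periods.

5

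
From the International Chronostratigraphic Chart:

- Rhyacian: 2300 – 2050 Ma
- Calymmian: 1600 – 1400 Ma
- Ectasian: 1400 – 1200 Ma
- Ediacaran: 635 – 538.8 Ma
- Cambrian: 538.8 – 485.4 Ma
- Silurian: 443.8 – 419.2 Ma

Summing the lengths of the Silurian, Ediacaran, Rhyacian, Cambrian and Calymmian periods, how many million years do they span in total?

624.2 million years

Duration is start − end for each: (443.8 − 419.2) + (635 − 538.8) + (2300 − 2050) + (538.8 − 485.4) + (1600 − 1400).
That is 24.6 + 96.2 + 250 + 53.4 + 200, which totals 624.2 million years.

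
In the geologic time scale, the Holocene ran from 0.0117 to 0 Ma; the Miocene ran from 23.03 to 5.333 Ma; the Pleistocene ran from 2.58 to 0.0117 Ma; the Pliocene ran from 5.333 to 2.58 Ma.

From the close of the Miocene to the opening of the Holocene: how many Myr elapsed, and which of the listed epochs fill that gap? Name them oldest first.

5.3213 million years; Pliocene, Pleistocene

End of Miocene = 5.333 Ma; start of Holocene = 0.0117 Ma.
Gap = 5.333 − 0.0117 = 5.3213 Myr.
Epochs wholly inside 5.333–0.0117 Ma: Pliocene (5.333–2.58), Pleistocene (2.58–0.0117).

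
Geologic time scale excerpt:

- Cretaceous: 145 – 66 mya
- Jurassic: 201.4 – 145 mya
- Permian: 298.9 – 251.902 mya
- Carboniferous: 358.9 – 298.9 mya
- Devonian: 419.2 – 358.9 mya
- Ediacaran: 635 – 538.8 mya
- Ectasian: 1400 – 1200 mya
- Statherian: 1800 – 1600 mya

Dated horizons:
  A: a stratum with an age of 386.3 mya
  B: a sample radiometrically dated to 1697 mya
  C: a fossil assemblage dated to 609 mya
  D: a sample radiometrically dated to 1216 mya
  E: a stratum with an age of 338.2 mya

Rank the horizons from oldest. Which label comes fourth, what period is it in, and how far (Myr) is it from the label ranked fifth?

Sorted oldest-first by Ma: B (1697), D (1216), C (609), A (386.3), E (338.2).
The fourth oldest is A at 386.3 Ma, which lies in 419.2–358.9 Ma: the Devonian.
The fifth oldest is E at 338.2 Ma; separation = |386.3 − 338.2| = 48.1 Myr.

A, in the Devonian; 48.1 million years to E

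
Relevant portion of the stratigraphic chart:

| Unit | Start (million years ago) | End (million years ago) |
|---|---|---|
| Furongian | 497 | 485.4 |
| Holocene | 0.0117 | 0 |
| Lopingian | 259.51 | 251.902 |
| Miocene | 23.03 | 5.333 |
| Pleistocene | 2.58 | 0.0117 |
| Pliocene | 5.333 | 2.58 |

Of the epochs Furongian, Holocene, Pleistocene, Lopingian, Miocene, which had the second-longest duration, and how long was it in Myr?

Start − end for each: Furongian 497 − 485.4 = 11.6; Holocene 0.0117 − 0 = 0.0117; Pleistocene 2.58 − 0.0117 = 2.5683; Lopingian 259.51 − 251.902 = 7.608; Miocene 23.03 − 5.333 = 17.697.
Ranking these from longest: Miocene > Furongian > Lopingian > Pleistocene > Holocene.
Position 2 in that ranking is Furongian, which lasted 11.6 Myr.

Furongian, 11.6 million years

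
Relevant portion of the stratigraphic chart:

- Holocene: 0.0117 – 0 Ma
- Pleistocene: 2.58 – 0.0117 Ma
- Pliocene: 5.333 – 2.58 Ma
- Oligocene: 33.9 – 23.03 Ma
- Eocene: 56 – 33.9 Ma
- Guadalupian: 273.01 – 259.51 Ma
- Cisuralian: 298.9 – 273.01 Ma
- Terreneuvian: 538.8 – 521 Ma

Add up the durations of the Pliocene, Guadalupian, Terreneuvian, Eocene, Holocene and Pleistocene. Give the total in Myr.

Each duration: Pliocene = 2.753; Guadalupian = 13.5; Terreneuvian = 17.8; Eocene = 22.1; Holocene = 0.0117; Pleistocene = 2.5683.
Sum: 2.753 + 13.5 + 17.8 + 22.1 + 0.0117 + 2.5683 = 58.733 Myr.

58.733 million years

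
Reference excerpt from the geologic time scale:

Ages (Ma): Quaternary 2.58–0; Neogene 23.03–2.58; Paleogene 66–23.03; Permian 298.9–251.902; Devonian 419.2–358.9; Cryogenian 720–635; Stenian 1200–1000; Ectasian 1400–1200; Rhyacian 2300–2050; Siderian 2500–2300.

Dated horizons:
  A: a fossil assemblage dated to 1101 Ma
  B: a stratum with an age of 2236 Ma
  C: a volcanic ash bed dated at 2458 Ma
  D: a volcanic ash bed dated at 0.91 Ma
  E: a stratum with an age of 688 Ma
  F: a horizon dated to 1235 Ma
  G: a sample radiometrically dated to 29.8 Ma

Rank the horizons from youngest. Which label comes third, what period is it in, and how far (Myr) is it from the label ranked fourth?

Sorted youngest-first by Ma: D (0.91), G (29.8), E (688), A (1101), F (1235), B (2236), C (2458).
The third youngest is E at 688 Ma, which lies in 720–635 Ma: the Cryogenian.
The fourth youngest is A at 1101 Ma; separation = |688 − 1101| = 413 Myr.

E, in the Cryogenian; 413 million years to A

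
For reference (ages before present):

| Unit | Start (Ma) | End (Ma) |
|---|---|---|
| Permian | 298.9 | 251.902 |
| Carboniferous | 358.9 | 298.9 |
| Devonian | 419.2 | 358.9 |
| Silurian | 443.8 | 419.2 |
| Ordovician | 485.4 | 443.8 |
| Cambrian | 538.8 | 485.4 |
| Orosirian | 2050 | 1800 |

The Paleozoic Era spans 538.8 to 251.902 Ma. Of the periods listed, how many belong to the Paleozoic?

6

Periods inside 538.8–251.902 Ma: Cambrian, Ordovician, Silurian, Devonian, Carboniferous, Permian — 6 in total.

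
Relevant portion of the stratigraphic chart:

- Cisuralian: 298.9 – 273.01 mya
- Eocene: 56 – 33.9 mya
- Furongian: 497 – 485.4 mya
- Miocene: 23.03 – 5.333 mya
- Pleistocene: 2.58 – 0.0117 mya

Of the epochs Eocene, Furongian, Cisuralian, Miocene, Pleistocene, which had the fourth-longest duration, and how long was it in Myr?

Start − end for each: Eocene 56 − 33.9 = 22.1; Furongian 497 − 485.4 = 11.6; Cisuralian 298.9 − 273.01 = 25.89; Miocene 23.03 − 5.333 = 17.697; Pleistocene 2.58 − 0.0117 = 2.5683.
Ranking these from longest: Cisuralian > Eocene > Miocene > Furongian > Pleistocene.
Position 4 in that ranking is Furongian, which lasted 11.6 Myr.

Furongian, 11.6 million years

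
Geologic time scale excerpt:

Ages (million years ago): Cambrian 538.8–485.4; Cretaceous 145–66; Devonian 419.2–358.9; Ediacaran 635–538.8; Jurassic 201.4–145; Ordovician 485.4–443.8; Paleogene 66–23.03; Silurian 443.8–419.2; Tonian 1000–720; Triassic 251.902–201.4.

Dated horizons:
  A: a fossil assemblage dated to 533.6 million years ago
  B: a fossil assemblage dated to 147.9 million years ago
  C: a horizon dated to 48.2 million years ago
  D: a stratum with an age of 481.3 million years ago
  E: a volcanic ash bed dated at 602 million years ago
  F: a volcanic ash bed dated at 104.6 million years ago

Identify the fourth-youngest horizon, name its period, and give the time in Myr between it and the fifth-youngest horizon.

D, in the Ordovician; 52.3 million years to A

Sorted youngest-first by Ma: C (48.2), F (104.6), B (147.9), D (481.3), A (533.6), E (602).
The fourth youngest is D at 481.3 Ma, which lies in 485.4–443.8 Ma: the Ordovician.
The fifth youngest is A at 533.6 Ma; separation = |481.3 − 533.6| = 52.3 Myr.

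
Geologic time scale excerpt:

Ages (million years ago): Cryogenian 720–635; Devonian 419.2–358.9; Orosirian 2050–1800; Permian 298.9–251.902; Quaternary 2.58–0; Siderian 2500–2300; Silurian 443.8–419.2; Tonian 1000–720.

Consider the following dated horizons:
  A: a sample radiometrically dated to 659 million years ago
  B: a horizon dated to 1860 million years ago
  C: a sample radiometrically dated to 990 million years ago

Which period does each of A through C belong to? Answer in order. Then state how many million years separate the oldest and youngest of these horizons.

A — Cryogenian; B — Orosirian; C — Tonian; span 1201 million years

Match each age against the start–end ranges in the excerpt: A = 659 Ma → Cryogenian (720–635); B = 1860 Ma → Orosirian (2050–1800); C = 990 Ma → Tonian (1000–720).
The largest age is 1860 Ma and the smallest is 659 Ma; their difference is 1201 Myr.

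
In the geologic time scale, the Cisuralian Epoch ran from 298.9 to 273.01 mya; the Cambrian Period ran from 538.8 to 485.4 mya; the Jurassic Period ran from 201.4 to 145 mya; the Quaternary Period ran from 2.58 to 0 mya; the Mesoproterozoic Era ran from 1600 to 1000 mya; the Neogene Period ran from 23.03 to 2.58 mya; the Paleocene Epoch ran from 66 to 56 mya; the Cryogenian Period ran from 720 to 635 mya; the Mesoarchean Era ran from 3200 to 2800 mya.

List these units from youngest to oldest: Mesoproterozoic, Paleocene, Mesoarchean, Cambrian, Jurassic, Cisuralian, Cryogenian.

Paleocene → Jurassic → Cisuralian → Cambrian → Cryogenian → Mesoproterozoic → Mesoarchean

Read off each span (Ma): Mesoproterozoic 1600–1000; Paleocene 66–56; Mesoarchean 3200–2800; Cambrian 538.8–485.4; Jurassic 201.4–145; Cisuralian 298.9–273.01; Cryogenian 720–635.
Larger Ma is older, so oldest→youngest is Mesoarchean, Mesoproterozoic, Cryogenian, Cambrian, Cisuralian, Jurassic, Paleocene; reverse it for youngest→oldest.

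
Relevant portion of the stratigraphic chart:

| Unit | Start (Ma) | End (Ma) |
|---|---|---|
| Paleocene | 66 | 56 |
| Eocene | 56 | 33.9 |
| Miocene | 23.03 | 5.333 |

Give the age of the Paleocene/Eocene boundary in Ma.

56 Ma

The Paleocene ends and the Eocene begins at 56 Ma.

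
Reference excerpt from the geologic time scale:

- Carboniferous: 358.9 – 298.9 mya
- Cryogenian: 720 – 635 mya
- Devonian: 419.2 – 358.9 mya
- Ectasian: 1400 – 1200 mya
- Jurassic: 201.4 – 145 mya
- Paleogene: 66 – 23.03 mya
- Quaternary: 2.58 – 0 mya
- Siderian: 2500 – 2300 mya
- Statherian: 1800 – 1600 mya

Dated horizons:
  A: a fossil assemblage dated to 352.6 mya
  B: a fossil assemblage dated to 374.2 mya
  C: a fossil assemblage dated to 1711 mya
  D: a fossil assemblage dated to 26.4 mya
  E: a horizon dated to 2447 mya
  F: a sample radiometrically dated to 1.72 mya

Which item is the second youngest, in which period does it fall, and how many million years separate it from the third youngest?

D, in the Paleogene; 326.2 million years to A

Sorted youngest-first by Ma: F (1.72), D (26.4), A (352.6), B (374.2), C (1711), E (2447).
The second youngest is D at 26.4 Ma, which lies in 66–23.03 Ma: the Paleogene.
The third youngest is A at 352.6 Ma; separation = |26.4 − 352.6| = 326.2 Myr.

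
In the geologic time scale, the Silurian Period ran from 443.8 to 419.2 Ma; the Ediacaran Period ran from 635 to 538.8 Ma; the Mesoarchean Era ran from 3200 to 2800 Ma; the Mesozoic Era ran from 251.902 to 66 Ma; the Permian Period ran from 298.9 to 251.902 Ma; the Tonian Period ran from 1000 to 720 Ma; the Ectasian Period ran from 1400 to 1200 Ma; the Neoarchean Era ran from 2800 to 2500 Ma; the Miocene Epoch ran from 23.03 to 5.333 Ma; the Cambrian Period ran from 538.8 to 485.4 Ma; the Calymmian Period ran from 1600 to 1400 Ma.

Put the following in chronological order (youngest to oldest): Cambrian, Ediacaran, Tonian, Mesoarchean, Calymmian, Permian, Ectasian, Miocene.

The oldest of these is Mesoarchean (starts 3200 Ma) and the youngest is Miocene (ends 5.333 Ma).
In between, by decreasing start age: Calymmian (1600), Ectasian (1400), Tonian (1000), Ediacaran (635), Cambrian (538.8), Permian (298.9).
Listing youngest first means reversing that sequence.

Miocene → Permian → Cambrian → Ediacaran → Tonian → Ectasian → Calymmian → Mesoarchean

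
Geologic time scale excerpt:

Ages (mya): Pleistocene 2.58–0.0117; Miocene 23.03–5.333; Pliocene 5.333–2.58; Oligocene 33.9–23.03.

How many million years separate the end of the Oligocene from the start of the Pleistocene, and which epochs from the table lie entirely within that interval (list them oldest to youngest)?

20.45 million years; Miocene, Pliocene

The Oligocene closes at 23.03 Ma and the Pleistocene opens at 2.58 Ma, so the interval is 23.03 − 2.58 = 20.45 Myr.
An epoch fits inside if it starts at or after 23.03 Ma and ends at or before 2.58 Ma; oldest first that gives Miocene, Pliocene.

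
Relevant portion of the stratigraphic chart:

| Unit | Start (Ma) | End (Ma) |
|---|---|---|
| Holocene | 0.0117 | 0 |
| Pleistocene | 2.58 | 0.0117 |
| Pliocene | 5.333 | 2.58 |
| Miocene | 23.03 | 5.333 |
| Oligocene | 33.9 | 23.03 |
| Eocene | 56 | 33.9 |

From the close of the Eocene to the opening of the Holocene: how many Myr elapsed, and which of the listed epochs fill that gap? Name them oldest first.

End of Eocene = 33.9 Ma; start of Holocene = 0.0117 Ma.
Gap = 33.9 − 0.0117 = 33.8883 Myr.
Epochs wholly inside 33.9–0.0117 Ma: Oligocene (33.9–23.03), Miocene (23.03–5.333), Pliocene (5.333–2.58), Pleistocene (2.58–0.0117).

33.8883 million years; Oligocene, Miocene, Pliocene, Pleistocene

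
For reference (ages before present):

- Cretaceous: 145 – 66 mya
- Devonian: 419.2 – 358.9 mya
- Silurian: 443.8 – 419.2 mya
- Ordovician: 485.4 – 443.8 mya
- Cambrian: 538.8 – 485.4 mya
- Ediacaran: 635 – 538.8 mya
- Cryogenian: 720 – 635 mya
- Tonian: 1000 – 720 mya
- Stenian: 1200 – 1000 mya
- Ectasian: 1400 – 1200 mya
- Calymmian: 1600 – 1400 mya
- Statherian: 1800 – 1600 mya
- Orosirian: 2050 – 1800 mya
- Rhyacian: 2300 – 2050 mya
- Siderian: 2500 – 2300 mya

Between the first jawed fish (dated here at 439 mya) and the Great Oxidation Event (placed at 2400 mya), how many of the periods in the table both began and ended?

2400 Ma sits inside the Siderian (2500–2300) and 439 Ma inside the Silurian (443.8–419.2); neither of those is wholly between the two dates.
The listed periods lying completely between them are Rhyacian, Orosirian, Statherian, Calymmian, Ectasian, Stenian, Tonian, Cryogenian, Ediacaran, Cambrian, Ordovician — 11 in all.

11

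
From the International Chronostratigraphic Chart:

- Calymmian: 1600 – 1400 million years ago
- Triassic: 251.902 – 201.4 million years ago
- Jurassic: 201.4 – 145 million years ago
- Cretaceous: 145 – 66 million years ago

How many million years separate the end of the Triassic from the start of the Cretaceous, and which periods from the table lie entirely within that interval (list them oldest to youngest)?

End of Triassic = 201.4 Ma; start of Cretaceous = 145 Ma.
Gap = 201.4 − 145 = 56.4 Myr.
Periods wholly inside 201.4–145 Ma: Jurassic (201.4–145).

56.4 million years; Jurassic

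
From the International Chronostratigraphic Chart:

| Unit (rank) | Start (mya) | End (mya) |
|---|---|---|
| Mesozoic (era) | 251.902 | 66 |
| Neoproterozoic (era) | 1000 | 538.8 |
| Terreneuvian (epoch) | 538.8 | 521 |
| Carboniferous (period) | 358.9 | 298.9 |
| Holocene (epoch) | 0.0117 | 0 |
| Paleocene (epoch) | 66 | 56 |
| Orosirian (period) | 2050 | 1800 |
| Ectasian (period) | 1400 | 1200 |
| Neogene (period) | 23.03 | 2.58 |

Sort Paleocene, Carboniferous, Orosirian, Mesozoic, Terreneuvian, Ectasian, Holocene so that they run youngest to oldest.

Read off each span (Ma): Paleocene 66–56; Carboniferous 358.9–298.9; Orosirian 2050–1800; Mesozoic 251.902–66; Terreneuvian 538.8–521; Ectasian 1400–1200; Holocene 0.0117–0.
Larger Ma is older, so oldest→youngest is Orosirian, Ectasian, Terreneuvian, Carboniferous, Mesozoic, Paleocene, Holocene; reverse it for youngest→oldest.

Holocene, then Paleocene, then Mesozoic, then Carboniferous, then Terreneuvian, then Ectasian, then Orosirian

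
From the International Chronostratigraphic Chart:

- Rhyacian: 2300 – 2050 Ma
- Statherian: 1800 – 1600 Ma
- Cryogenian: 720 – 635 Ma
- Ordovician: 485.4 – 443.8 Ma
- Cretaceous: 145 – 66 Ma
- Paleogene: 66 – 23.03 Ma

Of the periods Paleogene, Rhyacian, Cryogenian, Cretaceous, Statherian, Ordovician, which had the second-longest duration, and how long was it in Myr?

Statherian, 200 million years

Durations: Paleogene 42.97; Rhyacian 250; Cryogenian 85; Cretaceous 79; Statherian 200; Ordovician 41.6 Myr.
Sorted longest-first: Rhyacian (250), Statherian (200), Cryogenian (85), Cretaceous (79), Paleogene (42.97), Ordovician (41.6).
The second longest is Statherian at 200 Myr.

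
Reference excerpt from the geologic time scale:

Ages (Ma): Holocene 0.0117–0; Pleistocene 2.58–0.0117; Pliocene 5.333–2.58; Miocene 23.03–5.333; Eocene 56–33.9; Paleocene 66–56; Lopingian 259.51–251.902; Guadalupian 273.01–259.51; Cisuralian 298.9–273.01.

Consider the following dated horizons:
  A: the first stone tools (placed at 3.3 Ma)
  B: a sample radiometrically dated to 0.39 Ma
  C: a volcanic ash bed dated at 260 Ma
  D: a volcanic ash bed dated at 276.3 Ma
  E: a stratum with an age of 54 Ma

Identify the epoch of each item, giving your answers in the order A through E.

A — Pliocene; B — Pleistocene; C — Guadalupian; D — Cisuralian; E — Eocene

A: 3.3 Ma lies in 5.333–2.58 Ma, so Pliocene.
B: 0.39 Ma lies in 2.58–0.0117 Ma, so Pleistocene.
C: 260 Ma lies in 273.01–259.51 Ma, so Guadalupian.
D: 276.3 Ma lies in 298.9–273.01 Ma, so Cisuralian.
E: 54 Ma lies in 56–33.9 Ma, so Eocene.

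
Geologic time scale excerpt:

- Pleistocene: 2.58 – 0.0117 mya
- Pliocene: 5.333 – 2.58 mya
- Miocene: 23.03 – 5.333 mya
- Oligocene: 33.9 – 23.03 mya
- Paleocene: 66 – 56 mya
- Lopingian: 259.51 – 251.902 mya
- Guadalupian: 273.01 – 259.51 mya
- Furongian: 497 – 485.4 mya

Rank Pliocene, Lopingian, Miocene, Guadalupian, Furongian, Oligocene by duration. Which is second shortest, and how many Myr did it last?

Lopingian, 7.608 million years

Start − end for each: Pliocene 5.333 − 2.58 = 2.753; Lopingian 259.51 − 251.902 = 7.608; Miocene 23.03 − 5.333 = 17.697; Guadalupian 273.01 − 259.51 = 13.5; Furongian 497 − 485.4 = 11.6; Oligocene 33.9 − 23.03 = 10.87.
Ranking these from shortest: Pliocene < Lopingian < Oligocene < Furongian < Guadalupian < Miocene.
Position 2 in that ranking is Lopingian, which lasted 7.608 Myr.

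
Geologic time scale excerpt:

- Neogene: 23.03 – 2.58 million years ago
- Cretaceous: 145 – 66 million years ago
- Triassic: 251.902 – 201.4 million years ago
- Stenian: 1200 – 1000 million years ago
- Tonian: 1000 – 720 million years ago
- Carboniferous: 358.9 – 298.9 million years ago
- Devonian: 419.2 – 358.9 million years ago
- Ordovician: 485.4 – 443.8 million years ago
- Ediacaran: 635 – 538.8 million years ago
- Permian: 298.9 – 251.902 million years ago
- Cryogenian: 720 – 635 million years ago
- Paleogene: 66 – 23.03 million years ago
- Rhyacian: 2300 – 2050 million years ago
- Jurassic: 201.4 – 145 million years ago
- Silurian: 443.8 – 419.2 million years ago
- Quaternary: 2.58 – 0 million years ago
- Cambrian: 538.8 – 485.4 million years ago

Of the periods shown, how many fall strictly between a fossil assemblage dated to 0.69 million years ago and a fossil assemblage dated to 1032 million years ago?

1032 Ma sits inside the Stenian (1200–1000) and 0.69 Ma inside the Quaternary (2.58–0); neither of those is wholly between the two dates.
The listed periods lying completely between them are Tonian, Cryogenian, Ediacaran, Cambrian, Ordovician, Silurian, Devonian, Carboniferous, Permian, Triassic, Jurassic, Cretaceous, Paleogene, Neogene — 14 in all.

14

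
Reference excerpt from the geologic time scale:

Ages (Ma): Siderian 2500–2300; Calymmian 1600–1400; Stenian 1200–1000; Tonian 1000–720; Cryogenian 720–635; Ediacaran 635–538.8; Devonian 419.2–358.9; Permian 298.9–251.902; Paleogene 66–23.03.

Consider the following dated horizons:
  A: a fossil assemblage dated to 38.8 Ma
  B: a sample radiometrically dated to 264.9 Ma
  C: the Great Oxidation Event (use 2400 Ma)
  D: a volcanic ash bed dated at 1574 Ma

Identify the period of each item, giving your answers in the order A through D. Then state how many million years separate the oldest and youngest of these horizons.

A — Paleogene; B — Permian; C — Siderian; D — Calymmian; span 2361.2 million years

A: 38.8 Ma lies in 66–23.03 Ma, so Paleogene.
B: 264.9 Ma lies in 298.9–251.902 Ma, so Permian.
C: 2400 Ma lies in 2500–2300 Ma, so Siderian.
D: 1574 Ma lies in 1600–1400 Ma, so Calymmian.
Oldest = 2400 Ma, youngest = 38.8 Ma → span 2361.2 Myr.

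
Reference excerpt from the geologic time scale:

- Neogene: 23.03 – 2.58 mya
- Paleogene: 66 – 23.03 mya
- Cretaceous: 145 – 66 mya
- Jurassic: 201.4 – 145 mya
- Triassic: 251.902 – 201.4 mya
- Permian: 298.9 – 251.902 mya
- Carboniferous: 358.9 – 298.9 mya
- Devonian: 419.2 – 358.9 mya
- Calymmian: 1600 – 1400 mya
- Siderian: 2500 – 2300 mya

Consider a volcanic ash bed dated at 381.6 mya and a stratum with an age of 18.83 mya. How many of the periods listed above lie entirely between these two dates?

The older date is 381.6 Ma and the younger is 18.83 Ma.
Periods with start < 381.6 and end > 18.83 Ma: Carboniferous (358.9–298.9), Permian (298.9–251.902), Triassic (251.902–201.4), Jurassic (201.4–145), Cretaceous (145–66), Paleogene (66–23.03).
That is 6 complete periods.

6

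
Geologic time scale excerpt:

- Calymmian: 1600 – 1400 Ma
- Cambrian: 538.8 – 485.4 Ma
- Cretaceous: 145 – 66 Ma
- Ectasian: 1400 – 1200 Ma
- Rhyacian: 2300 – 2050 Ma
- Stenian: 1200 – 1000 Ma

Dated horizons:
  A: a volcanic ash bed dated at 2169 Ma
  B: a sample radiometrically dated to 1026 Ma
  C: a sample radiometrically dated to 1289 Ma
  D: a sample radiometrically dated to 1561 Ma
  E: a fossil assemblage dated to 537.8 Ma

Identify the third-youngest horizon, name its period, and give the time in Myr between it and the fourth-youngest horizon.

C, in the Ectasian; 272 million years to D

Sorted youngest-first by Ma: E (537.8), B (1026), C (1289), D (1561), A (2169).
The third youngest is C at 1289 Ma, which lies in 1400–1200 Ma: the Ectasian.
The fourth youngest is D at 1561 Ma; separation = |1289 − 1561| = 272 Myr.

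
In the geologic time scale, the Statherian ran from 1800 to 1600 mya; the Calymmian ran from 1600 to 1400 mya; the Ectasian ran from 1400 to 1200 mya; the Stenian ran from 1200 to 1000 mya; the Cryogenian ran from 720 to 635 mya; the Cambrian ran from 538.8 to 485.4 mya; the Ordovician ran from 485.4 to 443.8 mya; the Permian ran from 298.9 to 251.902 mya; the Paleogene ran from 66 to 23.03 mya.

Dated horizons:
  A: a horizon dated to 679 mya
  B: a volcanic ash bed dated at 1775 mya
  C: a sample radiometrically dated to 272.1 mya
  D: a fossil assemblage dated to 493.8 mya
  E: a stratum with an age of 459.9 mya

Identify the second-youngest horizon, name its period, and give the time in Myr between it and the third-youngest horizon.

E, in the Ordovician; 33.9 million years to D

Sorted youngest-first by Ma: C (272.1), E (459.9), D (493.8), A (679), B (1775).
The second youngest is E at 459.9 Ma, which lies in 485.4–443.8 Ma: the Ordovician.
The third youngest is D at 493.8 Ma; separation = |459.9 − 493.8| = 33.9 Myr.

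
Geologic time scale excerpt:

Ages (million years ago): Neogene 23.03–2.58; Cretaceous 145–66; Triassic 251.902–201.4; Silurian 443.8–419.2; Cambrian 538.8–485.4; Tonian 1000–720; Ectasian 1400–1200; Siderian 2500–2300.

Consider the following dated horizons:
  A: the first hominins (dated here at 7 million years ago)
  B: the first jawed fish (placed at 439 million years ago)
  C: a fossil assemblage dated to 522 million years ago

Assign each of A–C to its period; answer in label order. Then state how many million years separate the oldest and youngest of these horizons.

A: 7 Ma lies in 23.03–2.58 Ma, so Neogene.
B: 439 Ma lies in 443.8–419.2 Ma, so Silurian.
C: 522 Ma lies in 538.8–485.4 Ma, so Cambrian.
Oldest = 522 Ma, youngest = 7 Ma → span 515 Myr.

A — Neogene; B — Silurian; C — Cambrian; span 515 million years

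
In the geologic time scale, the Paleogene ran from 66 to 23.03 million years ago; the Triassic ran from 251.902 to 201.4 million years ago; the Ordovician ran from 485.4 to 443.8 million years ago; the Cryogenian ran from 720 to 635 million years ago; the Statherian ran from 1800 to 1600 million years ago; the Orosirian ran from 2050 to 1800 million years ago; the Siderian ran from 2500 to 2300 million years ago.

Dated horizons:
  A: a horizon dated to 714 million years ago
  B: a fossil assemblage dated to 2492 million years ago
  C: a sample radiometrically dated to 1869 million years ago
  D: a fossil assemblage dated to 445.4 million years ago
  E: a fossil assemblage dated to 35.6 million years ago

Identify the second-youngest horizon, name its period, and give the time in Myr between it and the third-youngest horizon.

Smaller Ma means younger, so youngest first: E 35.6 < D 445.4 < A 714 < C 1869 < B 2492.
Counting 2 along gives D (445.4 Ma); the excerpt puts that inside the Ordovician, 485.4–443.8 Ma.
Next in line is A (714 Ma), and 714 − 445.4 = 268.6 Myr.

D, in the Ordovician; 268.6 million years to A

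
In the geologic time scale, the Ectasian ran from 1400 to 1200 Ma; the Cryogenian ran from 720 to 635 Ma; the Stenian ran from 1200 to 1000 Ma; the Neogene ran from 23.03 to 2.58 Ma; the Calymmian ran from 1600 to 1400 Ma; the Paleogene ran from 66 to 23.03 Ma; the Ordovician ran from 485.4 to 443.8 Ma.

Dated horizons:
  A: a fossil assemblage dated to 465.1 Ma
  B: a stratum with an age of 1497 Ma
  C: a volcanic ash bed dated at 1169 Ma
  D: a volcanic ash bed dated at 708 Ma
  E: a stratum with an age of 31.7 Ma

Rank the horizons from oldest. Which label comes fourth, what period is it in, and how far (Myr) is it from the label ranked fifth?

Larger Ma means older, so oldest first: B 1497 > C 1169 > D 708 > A 465.1 > E 31.7.
Counting 4 along gives A (465.1 Ma); the excerpt puts that inside the Ordovician, 485.4–443.8 Ma.
Next in line is E (31.7 Ma), and 465.1 − 31.7 = 433.4 Myr.

A, in the Ordovician; 433.4 million years to E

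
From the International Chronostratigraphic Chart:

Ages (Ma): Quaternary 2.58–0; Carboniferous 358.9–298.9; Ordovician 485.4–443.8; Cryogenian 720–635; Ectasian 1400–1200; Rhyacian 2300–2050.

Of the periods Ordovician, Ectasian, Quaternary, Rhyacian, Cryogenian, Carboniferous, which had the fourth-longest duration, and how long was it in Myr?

Start − end for each: Ordovician 485.4 − 443.8 = 41.6; Ectasian 1400 − 1200 = 200; Quaternary 2.58 − 0 = 2.58; Rhyacian 2300 − 2050 = 250; Cryogenian 720 − 635 = 85; Carboniferous 358.9 − 298.9 = 60.
Ranking these from longest: Rhyacian > Ectasian > Cryogenian > Carboniferous > Ordovician > Quaternary.
Position 4 in that ranking is Carboniferous, which lasted 60 Myr.

Carboniferous, 60 million years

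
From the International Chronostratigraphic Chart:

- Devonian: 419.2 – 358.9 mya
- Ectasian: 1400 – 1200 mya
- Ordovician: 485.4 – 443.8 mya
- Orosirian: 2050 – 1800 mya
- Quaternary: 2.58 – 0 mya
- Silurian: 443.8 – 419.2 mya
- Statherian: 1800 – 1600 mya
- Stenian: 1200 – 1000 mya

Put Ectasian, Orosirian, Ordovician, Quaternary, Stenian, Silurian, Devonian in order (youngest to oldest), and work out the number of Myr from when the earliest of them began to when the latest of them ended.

Start ages (Ma): Orosirian 2050, Ectasian 1400, Stenian 1200, Ordovician 485.4, Silurian 443.8, Devonian 419.2, Quaternary 2.58.
Ordered youngest to oldest: Quaternary, Devonian, Silurian, Ordovician, Stenian, Ectasian, Orosirian.
Span = 2050 − 0 = 2050 Myr.

Quaternary → Devonian → Silurian → Ordovician → Stenian → Ectasian → Orosirian; total span 2050 Myr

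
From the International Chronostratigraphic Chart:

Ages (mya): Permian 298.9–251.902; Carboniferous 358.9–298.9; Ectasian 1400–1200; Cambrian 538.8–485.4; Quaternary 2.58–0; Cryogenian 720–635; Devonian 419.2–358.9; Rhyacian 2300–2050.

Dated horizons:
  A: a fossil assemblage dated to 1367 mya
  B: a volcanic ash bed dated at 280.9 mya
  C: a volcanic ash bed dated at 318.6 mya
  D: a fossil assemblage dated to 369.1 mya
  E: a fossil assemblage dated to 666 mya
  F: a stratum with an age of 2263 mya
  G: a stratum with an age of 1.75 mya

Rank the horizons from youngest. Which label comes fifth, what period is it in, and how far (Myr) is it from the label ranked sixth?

Sorted youngest-first by Ma: G (1.75), B (280.9), C (318.6), D (369.1), E (666), A (1367), F (2263).
The fifth youngest is E at 666 Ma, which lies in 720–635 Ma: the Cryogenian.
The sixth youngest is A at 1367 Ma; separation = |666 − 1367| = 701 Myr.

E, in the Cryogenian; 701 million years to A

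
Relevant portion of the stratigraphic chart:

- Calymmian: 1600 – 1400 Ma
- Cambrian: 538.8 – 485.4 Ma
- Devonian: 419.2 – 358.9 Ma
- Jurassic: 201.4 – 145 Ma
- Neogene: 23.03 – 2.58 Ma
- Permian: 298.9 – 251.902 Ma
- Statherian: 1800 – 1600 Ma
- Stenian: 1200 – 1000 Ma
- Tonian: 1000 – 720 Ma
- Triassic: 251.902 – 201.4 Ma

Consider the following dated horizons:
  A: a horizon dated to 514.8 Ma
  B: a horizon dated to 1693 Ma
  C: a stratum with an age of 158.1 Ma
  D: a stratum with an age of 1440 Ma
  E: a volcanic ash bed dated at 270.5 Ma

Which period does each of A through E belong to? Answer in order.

Match each age against the start–end ranges in the excerpt: A = 514.8 Ma → Cambrian (538.8–485.4); B = 1693 Ma → Statherian (1800–1600); C = 158.1 Ma → Jurassic (201.4–145); D = 1440 Ma → Calymmian (1600–1400); E = 270.5 Ma → Permian (298.9–251.902).

A — Cambrian; B — Statherian; C — Jurassic; D — Calymmian; E — Permian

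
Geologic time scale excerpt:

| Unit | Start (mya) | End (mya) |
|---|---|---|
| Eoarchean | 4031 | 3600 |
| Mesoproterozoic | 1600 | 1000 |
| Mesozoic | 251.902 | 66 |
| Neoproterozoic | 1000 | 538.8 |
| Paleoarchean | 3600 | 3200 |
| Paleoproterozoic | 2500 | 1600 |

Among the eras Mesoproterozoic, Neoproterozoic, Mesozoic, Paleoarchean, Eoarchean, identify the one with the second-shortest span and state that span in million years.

Start − end for each: Mesoproterozoic 1600 − 1000 = 600; Neoproterozoic 1000 − 538.8 = 461.2; Mesozoic 251.902 − 66 = 185.902; Paleoarchean 3600 − 3200 = 400; Eoarchean 4031 − 3600 = 431.
Ranking these from shortest: Mesozoic < Paleoarchean < Eoarchean < Neoproterozoic < Mesoproterozoic.
Position 2 in that ranking is Paleoarchean, which lasted 400 Myr.

Paleoarchean, 400 million years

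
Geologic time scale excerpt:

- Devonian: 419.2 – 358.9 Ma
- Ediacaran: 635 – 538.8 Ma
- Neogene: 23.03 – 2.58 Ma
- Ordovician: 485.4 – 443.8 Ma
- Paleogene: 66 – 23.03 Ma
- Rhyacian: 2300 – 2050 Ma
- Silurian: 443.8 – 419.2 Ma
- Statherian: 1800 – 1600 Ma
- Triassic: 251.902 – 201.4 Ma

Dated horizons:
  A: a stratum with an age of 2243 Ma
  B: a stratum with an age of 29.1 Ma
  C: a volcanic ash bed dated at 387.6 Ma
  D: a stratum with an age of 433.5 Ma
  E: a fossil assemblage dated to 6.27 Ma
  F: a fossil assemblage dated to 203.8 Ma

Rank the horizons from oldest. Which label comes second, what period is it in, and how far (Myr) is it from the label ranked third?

D, in the Silurian; 45.9 million years to C

Sorted oldest-first by Ma: A (2243), D (433.5), C (387.6), F (203.8), B (29.1), E (6.27).
The second oldest is D at 433.5 Ma, which lies in 443.8–419.2 Ma: the Silurian.
The third oldest is C at 387.6 Ma; separation = |433.5 − 387.6| = 45.9 Myr.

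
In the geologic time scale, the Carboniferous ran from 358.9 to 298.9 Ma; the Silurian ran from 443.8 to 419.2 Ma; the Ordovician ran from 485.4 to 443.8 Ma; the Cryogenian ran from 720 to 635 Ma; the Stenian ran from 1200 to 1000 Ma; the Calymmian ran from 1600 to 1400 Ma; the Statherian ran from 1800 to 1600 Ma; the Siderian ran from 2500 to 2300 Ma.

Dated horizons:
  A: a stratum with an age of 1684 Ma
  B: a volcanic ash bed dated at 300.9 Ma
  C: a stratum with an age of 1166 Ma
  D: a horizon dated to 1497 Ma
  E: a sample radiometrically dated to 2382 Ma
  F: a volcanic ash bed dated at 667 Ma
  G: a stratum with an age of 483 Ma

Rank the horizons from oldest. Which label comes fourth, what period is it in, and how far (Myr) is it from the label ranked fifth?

Larger Ma means older, so oldest first: E 2382 > A 1684 > D 1497 > C 1166 > F 667 > G 483 > B 300.9.
Counting 4 along gives C (1166 Ma); the excerpt puts that inside the Stenian, 1200–1000 Ma.
Next in line is F (667 Ma), and 1166 − 667 = 499 Myr.

C, in the Stenian; 499 million years to F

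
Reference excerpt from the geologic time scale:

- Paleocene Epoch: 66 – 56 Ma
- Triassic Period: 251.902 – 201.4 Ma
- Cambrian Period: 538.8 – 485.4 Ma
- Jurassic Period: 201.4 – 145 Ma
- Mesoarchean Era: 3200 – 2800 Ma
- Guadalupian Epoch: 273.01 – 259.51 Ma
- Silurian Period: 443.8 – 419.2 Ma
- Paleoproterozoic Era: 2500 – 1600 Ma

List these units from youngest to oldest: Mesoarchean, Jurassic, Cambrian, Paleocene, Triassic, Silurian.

Paleocene, then Jurassic, then Triassic, then Silurian, then Cambrian, then Mesoarchean

Sorting by start age (ascending Ma, since larger Ma = older): Paleocene start 66, Jurassic start 201.4, Triassic start 251.902, Silurian start 443.8, Cambrian start 538.8, Mesoarchean start 3200.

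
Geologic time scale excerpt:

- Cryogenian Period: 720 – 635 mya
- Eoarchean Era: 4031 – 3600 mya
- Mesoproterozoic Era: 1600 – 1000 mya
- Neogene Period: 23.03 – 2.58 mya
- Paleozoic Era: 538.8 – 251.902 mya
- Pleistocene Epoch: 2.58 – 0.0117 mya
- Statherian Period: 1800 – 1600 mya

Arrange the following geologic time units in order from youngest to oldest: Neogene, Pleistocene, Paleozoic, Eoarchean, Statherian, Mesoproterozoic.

Pleistocene → Neogene → Paleozoic → Mesoproterozoic → Statherian → Eoarchean

Read off each span (Ma): Neogene 23.03–2.58; Pleistocene 2.58–0.0117; Paleozoic 538.8–251.902; Eoarchean 4031–3600; Statherian 1800–1600; Mesoproterozoic 1600–1000.
Larger Ma is older, so oldest→youngest is Eoarchean, Statherian, Mesoproterozoic, Paleozoic, Neogene, Pleistocene; reverse it for youngest→oldest.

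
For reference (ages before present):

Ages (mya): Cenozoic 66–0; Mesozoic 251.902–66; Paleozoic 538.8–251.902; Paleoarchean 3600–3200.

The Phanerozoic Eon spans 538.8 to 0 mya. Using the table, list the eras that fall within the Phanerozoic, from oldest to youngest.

Eras with both bounds inside 538.8–0 Ma: Paleozoic (538.8–251.902), Mesozoic (251.902–66), Cenozoic (66–0).

Paleozoic, Mesozoic, Cenozoic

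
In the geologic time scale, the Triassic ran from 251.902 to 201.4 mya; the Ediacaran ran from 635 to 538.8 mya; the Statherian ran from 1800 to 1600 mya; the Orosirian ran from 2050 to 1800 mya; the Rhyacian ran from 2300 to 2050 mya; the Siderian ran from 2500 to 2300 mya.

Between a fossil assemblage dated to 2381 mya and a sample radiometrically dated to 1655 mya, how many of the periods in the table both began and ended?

The older date is 2381 Ma and the younger is 1655 Ma.
Periods with start < 2381 and end > 1655 Ma: Rhyacian (2300–2050), Orosirian (2050–1800).
That is 2 complete periods.

2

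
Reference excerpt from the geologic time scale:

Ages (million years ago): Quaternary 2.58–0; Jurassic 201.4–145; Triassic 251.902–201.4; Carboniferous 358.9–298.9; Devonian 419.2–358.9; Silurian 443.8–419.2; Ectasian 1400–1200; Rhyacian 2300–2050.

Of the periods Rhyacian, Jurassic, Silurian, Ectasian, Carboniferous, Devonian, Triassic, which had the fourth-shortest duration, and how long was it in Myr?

Carboniferous, 60 million years

Durations: Rhyacian 250; Jurassic 56.4; Silurian 24.6; Ectasian 200; Carboniferous 60; Devonian 60.3; Triassic 50.502 Myr.
Sorted shortest-first: Silurian (24.6), Triassic (50.502), Jurassic (56.4), Carboniferous (60), Devonian (60.3), Ectasian (200), Rhyacian (250).
The fourth shortest is Carboniferous at 60 Myr.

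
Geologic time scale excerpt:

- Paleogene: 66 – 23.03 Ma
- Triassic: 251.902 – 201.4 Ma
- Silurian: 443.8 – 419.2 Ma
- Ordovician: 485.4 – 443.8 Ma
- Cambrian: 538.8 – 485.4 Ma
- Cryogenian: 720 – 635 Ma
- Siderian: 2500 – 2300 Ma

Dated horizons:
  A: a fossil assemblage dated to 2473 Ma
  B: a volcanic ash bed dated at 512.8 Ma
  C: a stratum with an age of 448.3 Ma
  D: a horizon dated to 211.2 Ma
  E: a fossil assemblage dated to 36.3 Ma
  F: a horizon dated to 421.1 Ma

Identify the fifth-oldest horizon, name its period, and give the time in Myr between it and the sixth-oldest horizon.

D, in the Triassic; 174.9 million years to E

Sorted oldest-first by Ma: A (2473), B (512.8), C (448.3), F (421.1), D (211.2), E (36.3).
The fifth oldest is D at 211.2 Ma, which lies in 251.902–201.4 Ma: the Triassic.
The sixth oldest is E at 36.3 Ma; separation = |211.2 − 36.3| = 174.9 Myr.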